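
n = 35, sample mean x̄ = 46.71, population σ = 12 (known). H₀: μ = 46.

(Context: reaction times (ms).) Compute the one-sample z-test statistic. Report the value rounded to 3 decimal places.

test statistic = 0.350

SE = σ/√n = 12/√35 = 2.0284
z = (x̄−μ₀)/SE = (46.71−46)/2.0284 = 0.3500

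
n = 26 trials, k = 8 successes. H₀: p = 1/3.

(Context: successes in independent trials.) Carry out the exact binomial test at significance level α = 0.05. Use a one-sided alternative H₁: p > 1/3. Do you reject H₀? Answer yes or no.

reject H₀: no

Exact binomial: n=26, k=8, p₀=1/3=0.3333
P(X≥8) from Σ C(n,i)·p₀^i·(1−p₀)^(n−i)
p-value (one-sided, H₁ greater) = 0.67931
At α=0.05: p ≥ α → fail to reject H₀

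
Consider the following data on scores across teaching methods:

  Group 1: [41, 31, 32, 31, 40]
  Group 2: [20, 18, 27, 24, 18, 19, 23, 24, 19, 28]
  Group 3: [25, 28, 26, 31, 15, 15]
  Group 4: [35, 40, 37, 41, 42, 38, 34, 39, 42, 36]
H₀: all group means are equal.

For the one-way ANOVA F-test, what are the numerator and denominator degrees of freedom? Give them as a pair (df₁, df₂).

k = 4 groups, N = 31 total
df = (k−1, N−k) = (4−1, 31−4) = (3, 27)

degrees of freedom = [3, 27]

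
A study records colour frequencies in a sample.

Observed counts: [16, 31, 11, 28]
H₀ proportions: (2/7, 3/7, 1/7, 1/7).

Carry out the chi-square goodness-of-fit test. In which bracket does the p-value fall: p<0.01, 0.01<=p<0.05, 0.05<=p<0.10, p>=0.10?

n = 86; E_i = n·p_i = [24.57, 36.86, 12.29, 12.29]
χ² = (16−24.57)²/24.57 + (31−36.86)²/36.86 + (11−12.29)²/12.29 + (28−12.29)²/12.29 = 24.1550
df = 3
p-value (upper-tail) = 0.00002
→ bracket: p<0.01

p-value bracket: p<0.01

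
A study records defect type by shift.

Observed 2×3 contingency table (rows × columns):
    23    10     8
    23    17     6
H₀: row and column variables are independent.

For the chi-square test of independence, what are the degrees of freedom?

degrees of freedom = 2

df = (r−1)(c−1) = (2−1)·(3−1) = 2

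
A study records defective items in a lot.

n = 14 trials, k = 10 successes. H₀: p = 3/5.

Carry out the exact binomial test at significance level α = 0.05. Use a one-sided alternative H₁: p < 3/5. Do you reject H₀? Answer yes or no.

Exact binomial: n=14, k=10, p₀=3/5=0.6000
P(X≤10) from Σ C(n,i)·p₀^i·(1−p₀)^(n−i)
p-value (one-sided, H₁ less) = 0.87569
At α=0.05: p ≥ α → fail to reject H₀

reject H₀: no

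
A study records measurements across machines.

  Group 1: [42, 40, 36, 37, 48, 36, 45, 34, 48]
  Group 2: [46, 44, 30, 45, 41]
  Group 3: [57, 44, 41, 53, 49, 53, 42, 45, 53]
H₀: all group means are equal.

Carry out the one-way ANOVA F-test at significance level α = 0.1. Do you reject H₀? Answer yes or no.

Group means [40.67, 41.20, 48.56], grand mean 43.870
SSB = Σnᵢ(x̄ᵢ−x̄)² = 325.586; SSW = ΣΣ(x−x̄ᵢ)² = 665.022
MSB = 325.586/2 = 162.7932; MSW = 665.022/20 = 33.2511
F = MSB/MSW = 4.8959
df = (2, 20)
p-value (upper-tail) = 0.01859
At α=0.1: p < α → reject H₀

reject H₀: yes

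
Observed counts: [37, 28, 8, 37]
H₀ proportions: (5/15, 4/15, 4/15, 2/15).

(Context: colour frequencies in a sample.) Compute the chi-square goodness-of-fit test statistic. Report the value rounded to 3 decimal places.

test statistic = 49.586

n = 110; E_i = n·p_i = [36.67, 29.33, 29.33, 14.67]
χ² = (37−36.67)²/36.67 + (28−29.33)²/29.33 + (8−29.33)²/29.33 + (37−14.67)²/14.67 = 49.5864
df = 3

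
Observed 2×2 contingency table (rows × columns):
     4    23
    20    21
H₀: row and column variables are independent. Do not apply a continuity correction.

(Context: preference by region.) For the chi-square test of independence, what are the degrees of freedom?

degrees of freedom = 1

df = (r−1)(c−1) = (2−1)·(2−1) = 1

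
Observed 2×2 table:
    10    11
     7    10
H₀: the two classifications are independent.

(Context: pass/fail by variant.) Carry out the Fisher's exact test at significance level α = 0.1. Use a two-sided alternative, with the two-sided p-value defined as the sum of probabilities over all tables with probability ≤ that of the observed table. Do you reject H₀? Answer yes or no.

reject H₀: no

Margins: r₁=21, r₂=17, c₁=17, c₂=21, n=38
p_obs = C(21,10)·C(17,7)/C(38,17); sum pmf over tables with pmf ≤ p_obs
p-value (two-sided) = 0.75173
At α=0.1: p ≥ α → fail to reject H₀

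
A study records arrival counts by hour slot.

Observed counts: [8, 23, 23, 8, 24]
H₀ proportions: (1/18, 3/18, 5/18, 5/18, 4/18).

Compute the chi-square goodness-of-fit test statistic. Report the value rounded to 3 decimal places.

test statistic = 19.265

n = 86; E_i = n·p_i = [4.78, 14.33, 23.89, 23.89, 19.11]
χ² = (8−4.78)²/4.78 + (23−14.33)²/14.33 + (23−23.89)²/23.89 + (8−23.89)²/23.89 + (24−19.11)²/19.11 = 19.2651
df = 4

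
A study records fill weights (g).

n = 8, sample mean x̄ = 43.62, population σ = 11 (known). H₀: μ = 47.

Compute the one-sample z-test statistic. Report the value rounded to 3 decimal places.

SE = σ/√n = 11/√8 = 3.8891
z = (x̄−μ₀)/SE = (43.62−47)/3.8891 = -0.8691

test statistic = -0.869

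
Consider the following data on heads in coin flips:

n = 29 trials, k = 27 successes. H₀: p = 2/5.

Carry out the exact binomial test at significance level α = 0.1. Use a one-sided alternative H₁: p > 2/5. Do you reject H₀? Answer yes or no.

reject H₀: yes

Exact binomial: n=29, k=27, p₀=2/5=0.4000
P(X≥27) from Σ C(n,i)·p₀^i·(1−p₀)^(n−i)
p-value (one-sided, H₁ greater) = 0.00000
At α=0.1: p < α → reject H₀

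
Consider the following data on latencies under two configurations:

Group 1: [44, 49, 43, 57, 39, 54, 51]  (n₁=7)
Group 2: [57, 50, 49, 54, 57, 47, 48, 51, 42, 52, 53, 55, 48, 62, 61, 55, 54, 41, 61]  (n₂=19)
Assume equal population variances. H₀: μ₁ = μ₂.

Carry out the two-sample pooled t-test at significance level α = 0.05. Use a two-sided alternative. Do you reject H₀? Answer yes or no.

reject H₀: no

x̄₁=48.143, s₁=6.440, n₁=7
x̄₂=52.474, s₂=5.901, n₂=19
s_p² = [6·6.440² + 18·5.901²]/24 = 36.4831
SE = √(s_p²·(1/7+1/19)) = 2.6706
t = (48.143−52.474)/2.6706 = -1.6217
df = 24
p-value (two-sided) = 0.11794
At α=0.05: p ≥ α → fail to reject H₀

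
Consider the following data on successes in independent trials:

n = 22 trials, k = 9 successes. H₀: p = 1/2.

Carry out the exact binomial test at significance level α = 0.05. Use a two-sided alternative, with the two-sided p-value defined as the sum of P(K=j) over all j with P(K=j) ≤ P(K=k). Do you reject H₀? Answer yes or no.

Exact binomial: n=22, k=9, p₀=1/2=0.5000
P(X=j) = C(n,j)·p₀^j·(1−p₀)^(n−j); p = Σ P(X=j) over j with P(X=j) ≤ P(X=9)
p-value (two-sided) = 0.52347
At α=0.05: p ≥ α → fail to reject H₀

reject H₀: no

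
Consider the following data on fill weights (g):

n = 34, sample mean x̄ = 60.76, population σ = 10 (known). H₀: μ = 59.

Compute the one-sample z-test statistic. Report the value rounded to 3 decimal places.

test statistic = 1.026

SE = σ/√n = 10/√34 = 1.7150
z = (x̄−μ₀)/SE = (60.76−59)/1.7150 = 1.0262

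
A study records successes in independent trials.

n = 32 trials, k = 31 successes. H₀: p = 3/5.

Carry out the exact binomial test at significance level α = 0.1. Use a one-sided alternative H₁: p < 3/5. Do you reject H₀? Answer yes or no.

reject H₀: no

Exact binomial: n=32, k=31, p₀=3/5=0.6000
P(X≤31) from Σ C(n,i)·p₀^i·(1−p₀)^(n−i)
p-value (one-sided, H₁ less) = 1.00000
At α=0.1: p ≥ α → fail to reject H₀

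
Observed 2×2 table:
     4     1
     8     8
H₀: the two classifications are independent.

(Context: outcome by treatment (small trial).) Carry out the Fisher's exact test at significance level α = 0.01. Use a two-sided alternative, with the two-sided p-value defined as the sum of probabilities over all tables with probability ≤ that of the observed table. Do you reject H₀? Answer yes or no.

reject H₀: no

Margins: r₁=5, r₂=16, c₁=12, c₂=9, n=21
p_obs = C(5,4)·C(16,8)/C(21,12); sum pmf over tables with pmf ≤ p_obs
p-value (two-sided) = 0.33835
At α=0.01: p ≥ α → fail to reject H₀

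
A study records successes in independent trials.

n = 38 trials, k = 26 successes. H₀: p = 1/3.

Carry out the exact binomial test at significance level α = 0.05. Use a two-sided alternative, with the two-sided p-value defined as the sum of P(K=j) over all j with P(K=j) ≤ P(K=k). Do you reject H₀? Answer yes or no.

Exact binomial: n=38, k=26, p₀=1/3=0.3333
P(X=j) = C(n,j)·p₀^j·(1−p₀)^(n−j); p = Σ P(X=j) over j with P(X=j) ≤ P(X=26)
p-value (two-sided) = 0.00001
At α=0.05: p < α → reject H₀

reject H₀: yes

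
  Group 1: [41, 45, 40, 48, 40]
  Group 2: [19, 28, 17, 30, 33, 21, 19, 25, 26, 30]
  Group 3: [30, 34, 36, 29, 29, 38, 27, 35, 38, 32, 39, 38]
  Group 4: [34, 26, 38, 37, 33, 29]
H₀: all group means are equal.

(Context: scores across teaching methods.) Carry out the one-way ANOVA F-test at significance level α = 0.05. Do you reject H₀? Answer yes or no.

reject H₀: yes

Group means [42.80, 24.80, 33.75, 32.83], grand mean 32.242
SSB = Σnᵢ(x̄ᵢ−x̄)² = 1140.577; SSW = ΣΣ(x−x̄ᵢ)² = 629.483
MSB = 1140.577/3 = 380.1924; MSW = 629.483/29 = 21.7063
F = MSB/MSW = 17.5153
df = (3, 29)
p-value (upper-tail) = 0.00000
At α=0.05: p < α → reject H₀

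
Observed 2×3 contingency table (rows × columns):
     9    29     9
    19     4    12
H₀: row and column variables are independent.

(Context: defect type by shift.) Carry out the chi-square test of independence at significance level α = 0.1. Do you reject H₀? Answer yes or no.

reject H₀: yes

Row totals [47, 35], col totals [28, 33, 21], n=82
χ² = (9−16.05)²/16.05 + (29−18.91)²/18.91 + (9−12.04)²/12.04 + (19−11.95)²/11.95 + (4−14.09)²/14.09 + (12−8.96)²/8.96 = 21.6469
df = 2
p-value (upper-tail) = 0.00002
At α=0.1: p < α → reject H₀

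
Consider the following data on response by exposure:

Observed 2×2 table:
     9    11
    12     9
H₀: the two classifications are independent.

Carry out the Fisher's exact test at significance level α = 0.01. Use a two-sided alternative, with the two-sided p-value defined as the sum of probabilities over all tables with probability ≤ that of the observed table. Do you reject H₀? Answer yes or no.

Margins: r₁=20, r₂=21, c₁=21, c₂=20, n=41
p_obs = C(20,9)·C(21,12)/C(41,21); sum pmf over tables with pmf ≤ p_obs
p-value (two-sided) = 0.53774
At α=0.01: p ≥ α → fail to reject H₀

reject H₀: no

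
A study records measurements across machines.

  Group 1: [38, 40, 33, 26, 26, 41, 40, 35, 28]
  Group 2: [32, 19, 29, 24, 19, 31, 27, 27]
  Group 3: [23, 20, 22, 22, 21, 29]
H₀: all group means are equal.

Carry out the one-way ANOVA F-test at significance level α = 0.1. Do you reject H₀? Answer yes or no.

Group means [34.11, 26.00, 22.83], grand mean 28.348
SSB = Σnᵢ(x̄ᵢ−x̄)² = 525.495; SSW = ΣΣ(x−x̄ᵢ)² = 527.722
MSB = 525.495/2 = 262.7476; MSW = 527.722/20 = 26.3861
F = MSB/MSW = 9.9578
df = (2, 20)
p-value (upper-tail) = 0.00100
At α=0.1: p < α → reject H₀

reject H₀: yes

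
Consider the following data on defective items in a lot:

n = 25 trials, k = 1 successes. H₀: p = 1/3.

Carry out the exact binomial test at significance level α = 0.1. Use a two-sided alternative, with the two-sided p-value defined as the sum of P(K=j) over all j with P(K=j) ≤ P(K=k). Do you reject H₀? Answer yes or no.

Exact binomial: n=25, k=1, p₀=1/3=0.3333
P(X=j) = C(n,j)·p₀^j·(1−p₀)^(n−j); p = Σ P(X=j) over j with P(X=j) ≤ P(X=1)
p-value (two-sided) = 0.00095
At α=0.1: p < α → reject H₀

reject H₀: yes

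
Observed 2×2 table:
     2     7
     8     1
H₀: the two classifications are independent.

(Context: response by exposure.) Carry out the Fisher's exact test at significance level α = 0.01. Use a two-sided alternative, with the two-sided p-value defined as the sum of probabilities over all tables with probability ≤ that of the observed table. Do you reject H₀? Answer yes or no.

reject H₀: no

Margins: r₁=9, r₂=9, c₁=10, c₂=8, n=18
p_obs = C(9,2)·C(9,8)/C(18,10); sum pmf over tables with pmf ≤ p_obs
p-value (two-sided) = 0.01522
At α=0.01: p ≥ α → fail to reject H₀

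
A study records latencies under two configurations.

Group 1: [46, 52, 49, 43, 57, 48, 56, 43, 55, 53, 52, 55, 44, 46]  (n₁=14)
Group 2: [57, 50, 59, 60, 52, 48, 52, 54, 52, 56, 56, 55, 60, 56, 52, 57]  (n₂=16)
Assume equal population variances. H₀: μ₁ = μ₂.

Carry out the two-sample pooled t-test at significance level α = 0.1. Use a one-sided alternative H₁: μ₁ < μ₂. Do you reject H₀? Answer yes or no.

reject H₀: yes

x̄₁=49.929, s₁=4.984, n₁=14
x̄₂=54.750, s₂=3.531, n₂=16
s_p² = [13·4.984² + 15·3.531²]/28 = 18.2117
SE = √(s_p²·(1/14+1/16)) = 1.5618
t = (49.929−54.750)/1.5618 = -3.0872
df = 28
p-value (one-sided, H₁ less) = 0.00226
At α=0.1: p < α → reject H₀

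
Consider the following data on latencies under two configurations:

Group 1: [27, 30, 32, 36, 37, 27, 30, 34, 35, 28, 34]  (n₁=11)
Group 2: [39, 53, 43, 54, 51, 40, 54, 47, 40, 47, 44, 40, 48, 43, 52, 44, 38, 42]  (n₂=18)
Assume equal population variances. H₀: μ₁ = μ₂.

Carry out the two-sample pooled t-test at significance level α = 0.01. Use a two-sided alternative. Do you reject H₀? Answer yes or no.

reject H₀: yes

x̄₁=31.818, s₁=3.628, n₁=11
x̄₂=45.500, s₂=5.437, n₂=18
s_p² = [10·3.628² + 17·5.437²]/27 = 23.4865
SE = √(s_p²·(1/11+1/18)) = 1.8547
t = (31.818−45.500)/1.8547 = -7.3768
df = 27
p-value (two-sided) = 0.00000
At α=0.01: p < α → reject H₀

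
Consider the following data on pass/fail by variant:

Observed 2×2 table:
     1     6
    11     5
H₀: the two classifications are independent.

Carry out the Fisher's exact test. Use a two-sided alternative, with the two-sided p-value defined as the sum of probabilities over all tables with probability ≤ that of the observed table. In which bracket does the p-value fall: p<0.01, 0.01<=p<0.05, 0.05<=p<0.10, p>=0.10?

Margins: r₁=7, r₂=16, c₁=12, c₂=11, n=23
p_obs = C(7,1)·C(16,11)/C(23,12); sum pmf over tables with pmf ≤ p_obs
p-value (two-sided) = 0.02719
→ bracket: 0.01<=p<0.05

p-value bracket: 0.01<=p<0.05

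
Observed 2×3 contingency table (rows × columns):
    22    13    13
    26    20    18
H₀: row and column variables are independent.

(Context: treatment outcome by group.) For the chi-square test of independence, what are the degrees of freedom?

df = (r−1)(c−1) = (2−1)·(3−1) = 2

degrees of freedom = 2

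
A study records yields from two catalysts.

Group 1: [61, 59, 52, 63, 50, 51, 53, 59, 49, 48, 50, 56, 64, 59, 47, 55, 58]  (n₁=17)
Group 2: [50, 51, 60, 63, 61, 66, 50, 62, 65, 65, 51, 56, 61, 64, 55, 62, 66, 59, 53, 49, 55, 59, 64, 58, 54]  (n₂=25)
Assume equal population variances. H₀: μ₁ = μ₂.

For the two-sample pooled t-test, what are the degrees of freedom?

df = n₁ + n₂ − 2 = 17 + 25 − 2 = 40

degrees of freedom = 40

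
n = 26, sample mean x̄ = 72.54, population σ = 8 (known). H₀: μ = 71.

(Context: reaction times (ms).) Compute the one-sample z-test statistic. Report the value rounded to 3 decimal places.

test statistic = 0.982

SE = σ/√n = 8/√26 = 1.5689
z = (x̄−μ₀)/SE = (72.54−71)/1.5689 = 0.9816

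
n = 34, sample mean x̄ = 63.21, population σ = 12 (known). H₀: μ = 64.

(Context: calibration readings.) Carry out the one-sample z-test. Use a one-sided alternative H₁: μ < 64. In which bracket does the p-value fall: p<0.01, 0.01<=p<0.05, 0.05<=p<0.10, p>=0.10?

SE = σ/√n = 12/√34 = 2.0580
z = (x̄−μ₀)/SE = (63.21−64)/2.0580 = -0.3839
p-value (one-sided, H₁ less) = 0.35054
→ bracket: p>=0.10

p-value bracket: p>=0.10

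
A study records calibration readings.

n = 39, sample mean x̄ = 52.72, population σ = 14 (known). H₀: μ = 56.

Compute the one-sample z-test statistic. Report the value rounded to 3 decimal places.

test statistic = -1.463

SE = σ/√n = 14/√39 = 2.2418
z = (x̄−μ₀)/SE = (52.72−56)/2.2418 = -1.4631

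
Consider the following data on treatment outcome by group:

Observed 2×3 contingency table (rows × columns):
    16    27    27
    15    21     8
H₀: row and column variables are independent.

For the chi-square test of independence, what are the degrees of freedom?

degrees of freedom = 2

df = (r−1)(c−1) = (2−1)·(3−1) = 2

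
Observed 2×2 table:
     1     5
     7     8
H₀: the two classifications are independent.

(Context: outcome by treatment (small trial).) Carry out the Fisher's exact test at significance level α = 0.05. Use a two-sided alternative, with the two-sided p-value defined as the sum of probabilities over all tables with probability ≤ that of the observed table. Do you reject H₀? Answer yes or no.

reject H₀: no

Margins: r₁=6, r₂=15, c₁=8, c₂=13, n=21
p_obs = C(6,1)·C(15,7)/C(21,8); sum pmf over tables with pmf ≤ p_obs
p-value (two-sided) = 0.33591
At α=0.05: p ≥ α → fail to reject H₀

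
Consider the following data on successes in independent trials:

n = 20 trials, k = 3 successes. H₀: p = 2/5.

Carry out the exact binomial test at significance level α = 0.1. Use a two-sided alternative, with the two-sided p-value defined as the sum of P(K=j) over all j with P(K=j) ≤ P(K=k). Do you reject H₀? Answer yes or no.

Exact binomial: n=20, k=3, p₀=2/5=0.4000
P(X=j) = C(n,j)·p₀^j·(1−p₀)^(n−j); p = Σ P(X=j) over j with P(X=j) ≤ P(X=3)
p-value (two-sided) = 0.02243
At α=0.1: p < α → reject H₀

reject H₀: yes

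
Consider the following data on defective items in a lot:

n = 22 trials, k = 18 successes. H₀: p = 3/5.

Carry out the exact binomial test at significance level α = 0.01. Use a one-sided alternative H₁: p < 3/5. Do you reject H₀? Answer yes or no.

reject H₀: no

Exact binomial: n=22, k=18, p₀=3/5=0.6000
P(X≤18) from Σ C(n,i)·p₀^i·(1−p₀)^(n−i)
p-value (one-sided, H₁ less) = 0.99244
At α=0.01: p ≥ α → fail to reject H₀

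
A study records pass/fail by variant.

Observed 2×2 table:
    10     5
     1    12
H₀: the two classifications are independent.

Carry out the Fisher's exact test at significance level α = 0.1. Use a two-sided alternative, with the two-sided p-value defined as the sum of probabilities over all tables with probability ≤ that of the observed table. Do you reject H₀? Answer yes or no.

Margins: r₁=15, r₂=13, c₁=11, c₂=17, n=28
p_obs = C(15,10)·C(13,1)/C(28,11); sum pmf over tables with pmf ≤ p_obs
p-value (two-sided) = 0.00208
At α=0.1: p < α → reject H₀

reject H₀: yes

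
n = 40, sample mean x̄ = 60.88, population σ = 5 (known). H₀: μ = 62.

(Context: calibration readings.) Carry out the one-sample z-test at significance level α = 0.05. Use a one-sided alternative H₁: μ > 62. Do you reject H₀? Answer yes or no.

reject H₀: no

SE = σ/√n = 5/√40 = 0.7906
z = (x̄−μ₀)/SE = (60.88−62)/0.7906 = -1.4167
p-value (one-sided, H₁ greater) = 0.92171
At α=0.05: p ≥ α → fail to reject H₀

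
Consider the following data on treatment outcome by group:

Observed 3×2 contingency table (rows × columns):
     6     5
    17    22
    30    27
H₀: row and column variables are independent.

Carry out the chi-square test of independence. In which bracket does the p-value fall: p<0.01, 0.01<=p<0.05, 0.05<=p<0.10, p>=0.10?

Row totals [11, 39, 57], col totals [53, 54], n=107
χ² = (6−5.45)²/5.45 + (5−5.55)²/5.55 + (17−19.32)²/19.32 + (22−19.68)²/19.68 + (30−28.23)²/28.23 + (27−28.77)²/28.77 = 0.8806
df = 2
p-value (upper-tail) = 0.64386
→ bracket: p>=0.10

p-value bracket: p>=0.10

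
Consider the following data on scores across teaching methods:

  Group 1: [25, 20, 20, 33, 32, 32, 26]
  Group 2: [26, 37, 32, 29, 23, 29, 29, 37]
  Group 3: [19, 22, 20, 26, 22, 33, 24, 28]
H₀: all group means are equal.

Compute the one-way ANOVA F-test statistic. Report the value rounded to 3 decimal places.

Group means [26.86, 30.25, 24.25], grand mean 27.130
SSB = Σnᵢ(x̄ᵢ−x̄)² = 144.752; SSW = ΣΣ(x−x̄ᵢ)² = 507.857
MSB = 144.752/2 = 72.3758; MSW = 507.857/20 = 25.3929
F = MSB/MSW = 2.8502
df = (2, 20)

test statistic = 2.850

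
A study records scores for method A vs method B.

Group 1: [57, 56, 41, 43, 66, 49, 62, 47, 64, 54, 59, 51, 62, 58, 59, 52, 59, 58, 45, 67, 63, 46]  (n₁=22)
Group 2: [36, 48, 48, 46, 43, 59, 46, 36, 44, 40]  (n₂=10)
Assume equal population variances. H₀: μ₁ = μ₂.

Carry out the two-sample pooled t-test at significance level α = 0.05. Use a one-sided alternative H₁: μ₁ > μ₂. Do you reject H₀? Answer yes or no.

reject H₀: yes

x̄₁=55.364, s₁=7.632, n₁=22
x̄₂=44.600, s₂=6.720, n₂=10
s_p² = [21·7.632² + 9·6.720²]/30 = 54.3164
SE = √(s_p²·(1/22+1/10)) = 2.8108
t = (55.364−44.600)/2.8108 = 3.8294
df = 30
p-value (one-sided, H₁ greater) = 0.00030
At α=0.05: p < α → reject H₀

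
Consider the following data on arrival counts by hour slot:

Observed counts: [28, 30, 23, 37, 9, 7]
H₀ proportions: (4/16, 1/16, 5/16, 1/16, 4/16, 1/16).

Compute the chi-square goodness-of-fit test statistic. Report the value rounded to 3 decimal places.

test statistic = 181.230

n = 134; E_i = n·p_i = [33.50, 8.38, 41.88, 8.38, 33.50, 8.38]
χ² = (28−33.50)²/33.50 + (30−8.38)²/8.38 + (23−41.88)²/41.88 + (37−8.38)²/8.38 + (9−33.50)²/33.50 + (7−8.38)²/8.38 = 181.2299
df = 5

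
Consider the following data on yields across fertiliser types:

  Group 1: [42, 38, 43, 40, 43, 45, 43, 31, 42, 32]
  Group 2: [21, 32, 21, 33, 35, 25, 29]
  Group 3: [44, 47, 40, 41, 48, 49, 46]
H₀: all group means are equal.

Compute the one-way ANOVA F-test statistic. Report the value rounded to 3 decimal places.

test statistic = 23.656

Group means [39.90, 28.00, 45.00], grand mean 37.917
SSB = Σnᵢ(x̄ᵢ−x̄)² = 1078.933; SSW = ΣΣ(x−x̄ᵢ)² = 478.900
MSB = 1078.933/2 = 539.4667; MSW = 478.900/21 = 22.8048
F = MSB/MSW = 23.6559
df = (2, 21)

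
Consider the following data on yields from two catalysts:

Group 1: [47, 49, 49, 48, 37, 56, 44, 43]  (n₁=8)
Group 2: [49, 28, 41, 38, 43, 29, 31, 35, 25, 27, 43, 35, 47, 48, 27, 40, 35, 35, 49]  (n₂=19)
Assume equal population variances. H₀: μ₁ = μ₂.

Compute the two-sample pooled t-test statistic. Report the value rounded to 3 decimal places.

test statistic = 3.061

x̄₁=46.625, s₁=5.528, n₁=8
x̄₂=37.105, s₂=7.985, n₂=19
s_p² = [7·5.528² + 18·7.985²]/25 = 54.4666
SE = √(s_p²·(1/8+1/19)) = 3.1105
t = (46.625−37.105)/3.1105 = 3.0606
df = 25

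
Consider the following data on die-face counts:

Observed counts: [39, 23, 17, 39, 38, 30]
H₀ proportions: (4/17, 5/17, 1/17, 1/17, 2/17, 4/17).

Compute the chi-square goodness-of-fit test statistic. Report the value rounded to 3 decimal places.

n = 186; E_i = n·p_i = [43.76, 54.71, 10.94, 10.94, 21.88, 43.76]
χ² = (39−43.76)²/43.76 + (23−54.71)²/54.71 + (17−10.94)²/10.94 + (39−10.94)²/10.94 + (38−21.88)²/21.88 + (30−43.76)²/43.76 = 110.4078
df = 5

test statistic = 110.408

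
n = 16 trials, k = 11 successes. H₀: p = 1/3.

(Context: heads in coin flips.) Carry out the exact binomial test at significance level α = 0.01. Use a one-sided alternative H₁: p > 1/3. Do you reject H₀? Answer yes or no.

Exact binomial: n=16, k=11, p₀=1/3=0.3333
P(X≥11) from Σ C(n,i)·p₀^i·(1−p₀)^(n−i)
p-value (one-sided, H₁ greater) = 0.00404
At α=0.01: p < α → reject H₀

reject H₀: yes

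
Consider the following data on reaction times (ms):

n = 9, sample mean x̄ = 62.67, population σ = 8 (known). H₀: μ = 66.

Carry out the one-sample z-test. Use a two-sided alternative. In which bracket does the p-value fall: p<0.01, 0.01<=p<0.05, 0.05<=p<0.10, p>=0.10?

p-value bracket: p>=0.10

SE = σ/√n = 8/√9 = 2.6667
z = (x̄−μ₀)/SE = (62.67−66)/2.6667 = -1.2487
p-value (two-sided) = 0.21176
→ bracket: p>=0.10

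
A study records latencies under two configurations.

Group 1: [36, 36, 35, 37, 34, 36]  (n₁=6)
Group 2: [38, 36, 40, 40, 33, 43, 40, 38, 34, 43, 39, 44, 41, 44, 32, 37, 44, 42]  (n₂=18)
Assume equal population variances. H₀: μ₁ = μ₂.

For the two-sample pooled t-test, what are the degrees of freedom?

df = n₁ + n₂ − 2 = 6 + 18 − 2 = 22

degrees of freedom = 22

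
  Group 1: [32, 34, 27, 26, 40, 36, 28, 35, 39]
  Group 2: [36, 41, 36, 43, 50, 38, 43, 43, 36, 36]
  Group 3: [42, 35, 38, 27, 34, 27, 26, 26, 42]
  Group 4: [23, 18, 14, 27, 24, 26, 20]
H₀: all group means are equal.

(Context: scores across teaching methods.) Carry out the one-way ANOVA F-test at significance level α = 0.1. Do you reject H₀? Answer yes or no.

reject H₀: yes

Group means [33.00, 40.20, 33.00, 21.71], grand mean 32.800
SSB = Σnᵢ(x̄ᵢ−x̄)² = 1408.571; SSW = ΣΣ(x−x̄ᵢ)² = 897.029
MSB = 1408.571/3 = 469.5238; MSW = 897.029/31 = 28.9364
F = MSB/MSW = 16.2261
df = (3, 31)
p-value (upper-tail) = 0.00000
At α=0.1: p < α → reject H₀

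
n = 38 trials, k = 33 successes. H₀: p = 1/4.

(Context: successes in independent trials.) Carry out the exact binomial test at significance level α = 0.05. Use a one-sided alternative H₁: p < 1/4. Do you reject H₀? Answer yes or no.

Exact binomial: n=38, k=33, p₀=1/4=0.2500
P(X≤33) from Σ C(n,i)·p₀^i·(1−p₀)^(n−i)
p-value (one-sided, H₁ less) = 1.00000
At α=0.05: p ≥ α → fail to reject H₀

reject H₀: no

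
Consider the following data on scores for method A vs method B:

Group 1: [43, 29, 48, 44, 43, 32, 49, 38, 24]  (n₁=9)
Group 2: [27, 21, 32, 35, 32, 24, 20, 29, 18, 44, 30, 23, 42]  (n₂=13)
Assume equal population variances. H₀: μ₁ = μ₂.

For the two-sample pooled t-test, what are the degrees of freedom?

df = n₁ + n₂ − 2 = 9 + 13 − 2 = 20

degrees of freedom = 20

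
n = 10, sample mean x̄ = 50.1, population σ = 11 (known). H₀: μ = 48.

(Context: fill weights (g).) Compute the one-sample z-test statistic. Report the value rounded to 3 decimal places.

SE = σ/√n = 11/√10 = 3.4785
z = (x̄−μ₀)/SE = (50.1−48)/3.4785 = 0.6037

test statistic = 0.604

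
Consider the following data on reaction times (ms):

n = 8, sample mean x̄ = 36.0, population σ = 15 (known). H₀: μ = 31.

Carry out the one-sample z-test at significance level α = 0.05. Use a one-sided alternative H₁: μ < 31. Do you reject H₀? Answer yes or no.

SE = σ/√n = 15/√8 = 5.3033
z = (x̄−μ₀)/SE = (36.0−31)/5.3033 = 0.9428
p-value (one-sided, H₁ less) = 0.82711
At α=0.05: p ≥ α → fail to reject H₀

reject H₀: no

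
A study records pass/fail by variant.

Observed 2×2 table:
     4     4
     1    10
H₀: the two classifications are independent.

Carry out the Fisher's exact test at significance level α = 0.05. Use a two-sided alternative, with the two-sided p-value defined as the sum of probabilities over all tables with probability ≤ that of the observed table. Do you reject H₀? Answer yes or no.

Margins: r₁=8, r₂=11, c₁=5, c₂=14, n=19
p_obs = C(8,4)·C(11,1)/C(19,5); sum pmf over tables with pmf ≤ p_obs
p-value (two-sided) = 0.11077
At α=0.05: p ≥ α → fail to reject H₀

reject H₀: no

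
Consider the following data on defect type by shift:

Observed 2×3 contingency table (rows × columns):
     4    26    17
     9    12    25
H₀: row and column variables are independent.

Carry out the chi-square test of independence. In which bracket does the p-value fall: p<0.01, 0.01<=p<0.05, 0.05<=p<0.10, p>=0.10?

Row totals [47, 46], col totals [13, 38, 42], n=93
χ² = (4−6.57)²/6.57 + (26−19.20)²/19.20 + (17−21.23)²/21.23 + (9−6.43)²/6.43 + (12−18.80)²/18.80 + (25−20.77)²/20.77 = 8.5950
df = 2
p-value (upper-tail) = 0.01360
→ bracket: 0.01<=p<0.05

p-value bracket: 0.01<=p<0.05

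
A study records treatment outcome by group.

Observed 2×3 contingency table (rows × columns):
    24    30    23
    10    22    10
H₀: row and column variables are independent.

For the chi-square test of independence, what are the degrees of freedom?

degrees of freedom = 2

df = (r−1)(c−1) = (2−1)·(3−1) = 2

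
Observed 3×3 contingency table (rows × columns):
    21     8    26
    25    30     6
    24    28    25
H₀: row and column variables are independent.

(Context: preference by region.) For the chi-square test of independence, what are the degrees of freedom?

degrees of freedom = 4

df = (r−1)(c−1) = (3−1)·(3−1) = 4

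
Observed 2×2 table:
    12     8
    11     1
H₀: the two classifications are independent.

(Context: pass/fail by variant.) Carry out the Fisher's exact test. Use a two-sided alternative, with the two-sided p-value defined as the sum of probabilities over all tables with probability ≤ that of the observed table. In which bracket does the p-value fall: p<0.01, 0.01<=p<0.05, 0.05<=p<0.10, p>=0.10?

p-value bracket: p>=0.10

Margins: r₁=20, r₂=12, c₁=23, c₂=9, n=32
p_obs = C(20,12)·C(12,11)/C(32,23); sum pmf over tables with pmf ≤ p_obs
p-value (two-sided) = 0.10316
→ bracket: p>=0.10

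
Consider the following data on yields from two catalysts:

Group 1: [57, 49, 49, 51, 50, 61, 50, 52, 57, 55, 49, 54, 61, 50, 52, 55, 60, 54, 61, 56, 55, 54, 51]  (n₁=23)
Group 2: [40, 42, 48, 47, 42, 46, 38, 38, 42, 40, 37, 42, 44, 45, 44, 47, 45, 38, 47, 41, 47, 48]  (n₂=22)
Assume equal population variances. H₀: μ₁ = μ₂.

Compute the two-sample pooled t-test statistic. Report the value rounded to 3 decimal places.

x̄₁=54.043, s₁=4.028, n₁=23
x̄₂=43.091, s₂=3.584, n₂=22
s_p² = [22·4.028² + 21·3.584²]/43 = 14.5762
SE = √(s_p²·(1/23+1/22)) = 1.1386
t = (54.043−43.091)/1.1386 = 9.6197
df = 43

test statistic = 9.620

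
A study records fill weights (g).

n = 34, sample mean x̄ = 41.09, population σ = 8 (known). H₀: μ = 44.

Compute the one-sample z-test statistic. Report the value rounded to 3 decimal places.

SE = σ/√n = 8/√34 = 1.3720
z = (x̄−μ₀)/SE = (41.09−44)/1.3720 = -2.1210

test statistic = -2.121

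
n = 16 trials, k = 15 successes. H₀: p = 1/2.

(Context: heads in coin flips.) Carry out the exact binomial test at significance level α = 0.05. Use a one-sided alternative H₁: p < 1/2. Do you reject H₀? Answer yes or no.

reject H₀: no

Exact binomial: n=16, k=15, p₀=1/2=0.5000
P(X≤15) from Σ C(n,i)·p₀^i·(1−p₀)^(n−i)
p-value (one-sided, H₁ less) = 0.99998
At α=0.05: p ≥ α → fail to reject H₀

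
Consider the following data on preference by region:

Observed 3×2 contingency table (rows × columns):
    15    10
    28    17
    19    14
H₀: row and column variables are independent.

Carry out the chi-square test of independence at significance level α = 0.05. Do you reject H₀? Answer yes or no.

Row totals [25, 45, 33], col totals [62, 41], n=103
χ² = (15−15.05)²/15.05 + (10−9.95)²/9.95 + (28−27.09)²/27.09 + (17−17.91)²/17.91 + (19−19.86)²/19.86 + (14−13.14)²/13.14 = 0.1721
df = 2
p-value (upper-tail) = 0.91757
At α=0.05: p ≥ α → fail to reject H₀

reject H₀: no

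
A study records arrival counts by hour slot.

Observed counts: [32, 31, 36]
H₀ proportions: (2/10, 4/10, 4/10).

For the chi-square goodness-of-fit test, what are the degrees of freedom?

degrees of freedom = 2

df = k − 1 = 3 − 1 = 2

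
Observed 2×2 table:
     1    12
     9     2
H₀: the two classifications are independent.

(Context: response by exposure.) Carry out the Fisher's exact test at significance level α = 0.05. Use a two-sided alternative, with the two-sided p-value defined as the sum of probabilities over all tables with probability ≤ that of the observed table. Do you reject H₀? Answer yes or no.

reject H₀: yes

Margins: r₁=13, r₂=11, c₁=10, c₂=14, n=24
p_obs = C(13,1)·C(11,9)/C(24,10); sum pmf over tables with pmf ≤ p_obs
p-value (two-sided) = 0.00052
At α=0.05: p < α → reject H₀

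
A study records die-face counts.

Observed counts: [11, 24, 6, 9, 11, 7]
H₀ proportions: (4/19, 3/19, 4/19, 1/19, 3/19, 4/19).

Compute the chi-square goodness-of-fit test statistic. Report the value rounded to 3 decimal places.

n = 68; E_i = n·p_i = [14.32, 10.74, 14.32, 3.58, 10.74, 14.32]
χ² = (11−14.32)²/14.32 + (24−10.74)²/10.74 + (6−14.32)²/14.32 + (9−3.58)²/3.58 + (11−10.74)²/10.74 + (7−14.32)²/14.32 = 33.9387
df = 5

test statistic = 33.939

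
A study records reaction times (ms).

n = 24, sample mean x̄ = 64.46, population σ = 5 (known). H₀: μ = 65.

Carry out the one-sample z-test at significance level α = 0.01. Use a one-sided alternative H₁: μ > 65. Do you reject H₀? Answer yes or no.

SE = σ/√n = 5/√24 = 1.0206
z = (x̄−μ₀)/SE = (64.46−65)/1.0206 = -0.5291
p-value (one-sided, H₁ greater) = 0.70163
At α=0.01: p ≥ α → fail to reject H₀

reject H₀: no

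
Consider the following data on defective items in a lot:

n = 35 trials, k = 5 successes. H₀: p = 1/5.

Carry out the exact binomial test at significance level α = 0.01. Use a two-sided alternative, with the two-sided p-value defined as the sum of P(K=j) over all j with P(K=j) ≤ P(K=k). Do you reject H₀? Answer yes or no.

Exact binomial: n=35, k=5, p₀=1/5=0.2000
P(X=j) = C(n,j)·p₀^j·(1−p₀)^(n−j); p = Σ P(X=j) over j with P(X=j) ≤ P(X=5)
p-value (two-sided) = 0.52708
At α=0.01: p ≥ α → fail to reject H₀

reject H₀: no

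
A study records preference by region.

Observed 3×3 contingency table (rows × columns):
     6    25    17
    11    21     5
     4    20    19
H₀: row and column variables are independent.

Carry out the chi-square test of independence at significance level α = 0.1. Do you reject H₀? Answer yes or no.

reject H₀: yes

Row totals [48, 37, 43], col totals [21, 66, 41], n=128
χ² = (6−7.88)²/7.88 + (25−24.75)²/24.75 + (17−15.38)²/15.38 + (11−6.07)²/6.07 + (21−19.08)²/19.08 + (5−11.85)²/11.85 + (4−7.05)²/7.05 + (20−22.17)²/22.17 + (19−13.77)²/13.77 = 12.2974
df = 4
p-value (upper-tail) = 0.01527
At α=0.1: p < α → reject H₀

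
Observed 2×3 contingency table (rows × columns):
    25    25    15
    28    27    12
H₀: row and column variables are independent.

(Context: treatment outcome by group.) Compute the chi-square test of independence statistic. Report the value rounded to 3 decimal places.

Row totals [65, 67], col totals [53, 52, 27], n=132
χ² = (25−26.10)²/26.10 + (25−25.61)²/25.61 + (15−13.30)²/13.30 + (28−26.90)²/26.90 + (27−26.39)²/26.39 + (12−13.70)²/13.70 = 0.5499
df = 2

test statistic = 0.550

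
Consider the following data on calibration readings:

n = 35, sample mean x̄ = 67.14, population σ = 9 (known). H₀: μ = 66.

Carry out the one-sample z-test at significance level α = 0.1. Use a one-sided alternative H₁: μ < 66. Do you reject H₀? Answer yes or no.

reject H₀: no

SE = σ/√n = 9/√35 = 1.5213
z = (x̄−μ₀)/SE = (67.14−66)/1.5213 = 0.7494
p-value (one-sided, H₁ less) = 0.77318
At α=0.1: p ≥ α → fail to reject H₀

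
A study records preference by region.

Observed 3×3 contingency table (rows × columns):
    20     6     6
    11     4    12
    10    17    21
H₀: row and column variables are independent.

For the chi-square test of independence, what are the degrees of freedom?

df = (r−1)(c−1) = (3−1)·(3−1) = 4

degrees of freedom = 4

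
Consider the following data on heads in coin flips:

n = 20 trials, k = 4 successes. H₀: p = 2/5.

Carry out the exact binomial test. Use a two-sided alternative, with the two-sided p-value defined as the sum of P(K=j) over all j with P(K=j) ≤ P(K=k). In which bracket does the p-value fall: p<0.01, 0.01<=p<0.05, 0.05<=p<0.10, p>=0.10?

p-value bracket: 0.05<=p<0.10

Exact binomial: n=20, k=4, p₀=2/5=0.4000
P(X=j) = C(n,j)·p₀^j·(1−p₀)^(n−j); p = Σ P(X=j) over j with P(X=j) ≤ P(X=4)
p-value (two-sided) = 0.07198
→ bracket: 0.05<=p<0.10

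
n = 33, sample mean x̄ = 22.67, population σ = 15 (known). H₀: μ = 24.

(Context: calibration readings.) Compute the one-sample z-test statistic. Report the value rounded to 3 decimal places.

SE = σ/√n = 15/√33 = 2.6112
z = (x̄−μ₀)/SE = (22.67−24)/2.6112 = -0.5094

test statistic = -0.509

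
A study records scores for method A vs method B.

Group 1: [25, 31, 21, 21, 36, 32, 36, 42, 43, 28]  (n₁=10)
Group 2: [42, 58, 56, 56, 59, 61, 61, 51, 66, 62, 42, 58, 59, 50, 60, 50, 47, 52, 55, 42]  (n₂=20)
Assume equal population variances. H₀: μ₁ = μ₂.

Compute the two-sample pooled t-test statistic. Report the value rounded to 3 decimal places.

x̄₁=31.500, s₁=7.878, n₁=10
x̄₂=54.350, s₂=7.095, n₂=20
s_p² = [9·7.878² + 19·7.095²]/28 = 54.1089
SE = √(s_p²·(1/10+1/20)) = 2.8489
t = (31.500−54.350)/2.8489 = -8.0206
df = 28

test statistic = -8.021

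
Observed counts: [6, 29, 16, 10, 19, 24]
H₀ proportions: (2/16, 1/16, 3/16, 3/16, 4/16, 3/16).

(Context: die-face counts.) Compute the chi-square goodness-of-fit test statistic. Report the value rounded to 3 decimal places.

test statistic = 89.833

n = 104; E_i = n·p_i = [13.00, 6.50, 19.50, 19.50, 26.00, 19.50]
χ² = (6−13.00)²/13.00 + (29−6.50)²/6.50 + (16−19.50)²/19.50 + (10−19.50)²/19.50 + (19−26.00)²/26.00 + (24−19.50)²/19.50 = 89.8333
df = 5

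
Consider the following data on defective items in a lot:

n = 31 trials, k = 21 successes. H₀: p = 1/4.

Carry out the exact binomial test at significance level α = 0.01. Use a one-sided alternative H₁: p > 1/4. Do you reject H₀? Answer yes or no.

reject H₀: yes

Exact binomial: n=31, k=21, p₀=1/4=0.2500
P(X≥21) from Σ C(n,i)·p₀^i·(1−p₀)^(n−i)
p-value (one-sided, H₁ greater) = 0.00000
At α=0.01: p < α → reject H₀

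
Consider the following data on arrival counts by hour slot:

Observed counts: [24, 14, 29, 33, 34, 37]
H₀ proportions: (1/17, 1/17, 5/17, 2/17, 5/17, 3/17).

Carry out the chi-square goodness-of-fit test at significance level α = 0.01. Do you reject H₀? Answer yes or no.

n = 171; E_i = n·p_i = [10.06, 10.06, 50.29, 20.12, 50.29, 30.18]
χ² = (24−10.06)²/10.06 + (14−10.06)²/10.06 + (29−50.29)²/50.29 + (33−20.12)²/20.12 + (34−50.29)²/50.29 + (37−30.18)²/30.18 = 44.9530
df = 5
p-value (upper-tail) = 0.00000
At α=0.01: p < α → reject H₀

reject H₀: yes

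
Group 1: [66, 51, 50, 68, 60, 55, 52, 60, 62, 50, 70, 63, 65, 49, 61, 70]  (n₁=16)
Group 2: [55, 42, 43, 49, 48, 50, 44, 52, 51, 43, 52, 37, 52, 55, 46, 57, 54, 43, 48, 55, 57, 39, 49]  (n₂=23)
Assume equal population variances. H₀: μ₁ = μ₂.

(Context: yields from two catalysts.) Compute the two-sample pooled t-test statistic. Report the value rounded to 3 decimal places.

x̄₁=59.500, s₁=7.421, n₁=16
x̄₂=48.739, s₂=5.754, n₂=23
s_p² = [15·7.421² + 22·5.754²]/37 = 42.0118
SE = √(s_p²·(1/16+1/23)) = 2.1101
t = (59.500−48.739)/2.1101 = 5.0998
df = 37

test statistic = 5.100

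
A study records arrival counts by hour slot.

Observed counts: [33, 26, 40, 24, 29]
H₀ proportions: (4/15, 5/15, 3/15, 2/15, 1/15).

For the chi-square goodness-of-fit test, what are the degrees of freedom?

degrees of freedom = 4

df = k − 1 = 5 − 1 = 4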